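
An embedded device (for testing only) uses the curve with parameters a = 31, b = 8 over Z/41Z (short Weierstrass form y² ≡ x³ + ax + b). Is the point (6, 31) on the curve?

no

y² = 31² ≡ 18; x³ + 31x + 8 = 410 ≡ 0 (mod 41). 18 ≠ 0.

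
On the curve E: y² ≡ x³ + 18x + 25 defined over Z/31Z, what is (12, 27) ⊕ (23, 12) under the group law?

(12, 27) + (23, 12). λ = (12 - 27)/(23 - 12) ≡ 16/11 mod 31. 11⁻¹ ≡ 17 (mod 31), so λ ≡ 24.
  x = λ² - 12 - 23 = 576 - 35 ≡ 14; y = λ·(12 - 14) - 27 ≡ 18. → (14, 18)

(14, 18)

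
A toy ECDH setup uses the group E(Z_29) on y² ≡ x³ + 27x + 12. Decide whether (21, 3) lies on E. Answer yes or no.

y² = 3² ≡ 9; x³ + 27x + 12 = 9840 ≡ 9 (mod 29). 9 = 9.

yes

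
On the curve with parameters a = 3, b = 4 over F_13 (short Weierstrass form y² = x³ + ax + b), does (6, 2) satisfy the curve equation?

yes

y² = 2² ≡ 4; x³ + 3x + 4 = 238 ≡ 4 (mod 13). 4 = 4.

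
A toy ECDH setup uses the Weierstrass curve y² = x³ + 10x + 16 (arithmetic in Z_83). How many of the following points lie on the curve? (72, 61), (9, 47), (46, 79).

(72, 61): 61² ≡ 69, rhs ≡ 69 → on.
(9, 47): 47² ≡ 51, rhs ≡ 5 → off.
(46, 79): 79² ≡ 16, rhs ≡ 38 → off.

1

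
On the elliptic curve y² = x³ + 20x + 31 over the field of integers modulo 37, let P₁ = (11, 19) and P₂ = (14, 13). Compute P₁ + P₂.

(11, 19) + (14, 13). λ = (13 - 19)/(14 - 11) ≡ 31/3 mod 37. 3⁻¹ ≡ 25 (mod 37), so λ ≡ 35.
  x = λ² - 11 - 14 = 1225 - 25 ≡ 16; y = λ·(11 - 16) - 19 ≡ 28. → (16, 28)

(16, 28)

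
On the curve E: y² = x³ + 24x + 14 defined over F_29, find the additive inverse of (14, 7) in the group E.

(14, 22)

-(14, 7) = (14, -7 mod 29) = (14, 22).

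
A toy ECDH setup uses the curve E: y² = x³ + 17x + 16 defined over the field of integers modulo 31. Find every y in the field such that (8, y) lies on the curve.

x³ + 17x + 16 = 664 ≡ 13 (mod 31).
13 is a non-residue mod 31; no y exists.

none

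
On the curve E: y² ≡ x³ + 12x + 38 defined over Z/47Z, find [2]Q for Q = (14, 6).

(28, 46)

tangent at (14, 6): λ = (3·14² + 12)/(2·6) ≡ 36/12. 12⁻¹ ≡ 4 (mod 47), so λ ≡ 36·4 ≡ 3.
  x = λ² - 14 - 14 = 9 - 28 ≡ 28; y = λ·(14 - 28) - 6 ≡ 46. → (28, 46)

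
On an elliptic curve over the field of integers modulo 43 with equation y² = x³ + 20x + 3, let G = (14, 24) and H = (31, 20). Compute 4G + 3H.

(39, 26)

First 4G:
Repeated addition: build up to 4G.
2G: tangent at (14, 24): λ = (3·14² + 20)/(2·24) ≡ 6/5. 5⁻¹ ≡ 26 (mod 43), so λ ≡ 6·26 ≡ 27.
  x = λ² - 14 - 14 = 729 - 28 ≡ 13; y = λ·(14 - 13) - 24 ≡ 3. → (13, 3)
3G: (13, 3) + (14, 24). λ = (24 - 3)/(14 - 13) ≡ 21/1 mod 43. 1⁻¹ ≡ 1 (mod 43), so λ ≡ 21.
  x = λ² - 13 - 14 = 441 - 27 ≡ 27; y = λ·(13 - 27) - 3 ≡ 4. → (27, 4)
4G: (27, 4) + (14, 24). λ = (24 - 4)/(14 - 27) ≡ 20/30 mod 43. 30⁻¹ ≡ 33 (mod 43) since 30·33 = 990 ≡ 1, so λ ≡ 15.
  x = λ² - 27 - 14 = 225 - 41 ≡ 12; y = λ·(27 - 12) - 4 ≡ 6. → (12, 6)
4G = (12, 6).
Next 3H:
Repeated addition: build up to 3H.
2H: tangent at (31, 20): λ = (3·31² + 20)/(2·20) ≡ 22/40. 40⁻¹ ≡ 14 (mod 43) since 40·14 = 560 ≡ 1, so λ ≡ 22·14 ≡ 7.
  x = λ² - 31 - 31 = 49 - 62 ≡ 30; y = λ·(31 - 30) - 20 ≡ 30. → (30, 30)
3H: (30, 30) + (31, 20). λ = (20 - 30)/(31 - 30) ≡ 33/1 mod 43. 1⁻¹ ≡ 1 (mod 43), so λ ≡ 33.
  x = λ² - 30 - 31 = 1089 - 61 ≡ 39; y = λ·(30 - 39) - 30 ≡ 17. → (39, 17)
3H = (39, 17).
Finally 4G + 3H:
(12, 6) + (39, 17). λ = (17 - 6)/(39 - 12) ≡ 11/27 mod 43. 27⁻¹ ≡ 8 (mod 43) since 27·8 = 216 ≡ 1, so λ ≡ 2.
  x = λ² - 12 - 39 = 4 - 51 ≡ 39; y = λ·(12 - 39) - 6 ≡ 26. → (39, 26)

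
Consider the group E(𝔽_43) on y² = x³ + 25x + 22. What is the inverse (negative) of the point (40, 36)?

(40, 7)

-(40, 36) = (40, -36 mod 43) = (40, 7).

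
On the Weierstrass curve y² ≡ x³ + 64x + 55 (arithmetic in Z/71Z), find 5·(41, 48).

Write Q = (41, 48).
Repeated addition: build up to 5Q.
2Q: tangent at (41, 48): λ = (3·41² + 64)/(2·48) ≡ 66/25. 25⁻¹ ≡ 54 (mod 71) since 25·54 = 1350 ≡ 1, so λ ≡ 66·54 ≡ 14.
  x = λ² - 41 - 41 = 196 - 82 ≡ 43; y = λ·(41 - 43) - 48 ≡ 66. → (43, 66)
3Q: (43, 66) + (41, 48). λ = (48 - 66)/(41 - 43) ≡ 53/69 mod 71. 69⁻¹ ≡ 35 (mod 71), so λ ≡ 9.
  x = λ² - 43 - 41 = 81 - 84 ≡ 68; y = λ·(43 - 68) - 66 ≡ 64. → (68, 64)
4Q: (68, 64) + (41, 48). λ = (48 - 64)/(41 - 68) ≡ 55/44 mod 71. 44⁻¹ ≡ 21 (mod 71) since 44·21 = 924 ≡ 1, so λ ≡ 19.
  x = λ² - 68 - 41 = 361 - 109 ≡ 39; y = λ·(68 - 39) - 64 ≡ 61. → (39, 61)
5Q: (39, 61) + (41, 48). λ = (48 - 61)/(41 - 39) ≡ 58/2 mod 71. 2⁻¹ ≡ 36 (mod 71), so λ ≡ 29.
  x = λ² - 39 - 41 = 841 - 80 ≡ 51; y = λ·(39 - 51) - 61 ≡ 17. → (51, 17)

(51, 17)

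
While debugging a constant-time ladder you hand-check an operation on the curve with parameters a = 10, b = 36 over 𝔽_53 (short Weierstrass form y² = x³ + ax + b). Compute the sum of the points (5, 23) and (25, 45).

(47, 5)

(5, 23) + (25, 45). λ = (45 - 23)/(25 - 5) ≡ 22/20 mod 53. 20⁻¹ ≡ 8 (mod 53) since 20·8 = 160 ≡ 1, so λ ≡ 17.
  x = λ² - 5 - 25 = 289 - 30 ≡ 47; y = λ·(5 - 47) - 23 ≡ 5. → (47, 5)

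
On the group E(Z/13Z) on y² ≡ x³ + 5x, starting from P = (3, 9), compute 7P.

(10, 6)

Double-and-add on 7 = (111)₂. Start with P = (3, 9) for the leading 1-bit.
double: tangent at (3, 9): λ = (3·3² + 5)/(2·9) ≡ 6/5. 5⁻¹ ≡ 8 (mod 13), so λ ≡ 6·8 ≡ 9.
  x = λ² - 3 - 3 = 81 - 6 ≡ 10; y = λ·(3 - 10) - 9 ≡ 6. → (10, 6)
add P: (10, 6) + (3, 9). λ = (9 - 6)/(3 - 10) ≡ 3/6 mod 13. 6⁻¹ ≡ 11 (mod 13), so λ ≡ 7.
  x = λ² - 10 - 3 = 49 - 13 ≡ 10; y = λ·(10 - 10) - 6 ≡ 7. → (10, 7)
double: tangent at (10, 7): λ = (3·10² + 5)/(2·7) ≡ 6/1. 1⁻¹ ≡ 1 (mod 13), so λ ≡ 6·1 ≡ 6.
  x = λ² - 10 - 10 = 36 - 20 ≡ 3; y = λ·(10 - 3) - 7 ≡ 9. → (3, 9)
add P: tangent at (3, 9): λ = (3·3² + 5)/(2·9) ≡ 6/5. 5⁻¹ ≡ 8 (mod 13), so λ ≡ 6·8 ≡ 9.
  x = λ² - 3 - 3 = 81 - 6 ≡ 10; y = λ·(3 - 10) - 9 ≡ 6. → (10, 6)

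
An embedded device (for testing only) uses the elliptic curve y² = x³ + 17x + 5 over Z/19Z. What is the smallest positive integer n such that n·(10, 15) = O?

7

2P: tangent at (10, 15): λ = (3·10² + 17)/(2·15) ≡ 13/11. 11⁻¹ ≡ 7 (mod 19), so λ ≡ 13·7 ≡ 15.
  x = λ² - 10 - 10 = 225 - 20 ≡ 15; y = λ·(10 - 15) - 15 ≡ 5. → (15, 5)
3P: (15, 5) + (10, 15). λ = (15 - 5)/(10 - 15) ≡ 10/14 mod 19. 14⁻¹ ≡ 15 (mod 19) since 14·15 = 210 ≡ 1, so λ ≡ 17.
  x = λ² - 15 - 10 = 289 - 25 ≡ 17; y = λ·(15 - 17) - 5 ≡ 18. → (17, 18)
4P: (17, 18) + (10, 15). λ = (15 - 18)/(10 - 17) ≡ 16/12 mod 19. 12⁻¹ ≡ 8 (mod 19), so λ ≡ 14.
  x = λ² - 17 - 10 = 196 - 27 ≡ 17; y = λ·(17 - 17) - 18 ≡ 1. → (17, 1)
5P: (17, 1) + (10, 15). λ = (15 - 1)/(10 - 17) ≡ 14/12 mod 19. 12⁻¹ ≡ 8 (mod 19), so λ ≡ 17.
  x = λ² - 17 - 10 = 289 - 27 ≡ 15; y = λ·(17 - 15) - 1 ≡ 14. → (15, 14)
6P: (15, 14) + (10, 15). λ = (15 - 14)/(10 - 15) ≡ 1/14 mod 19. 14⁻¹ ≡ 15 (mod 19) since 14·15 = 210 ≡ 1, so λ ≡ 15.
  x = λ² - 15 - 10 = 225 - 25 ≡ 10; y = λ·(15 - 10) - 14 ≡ 4. → (10, 4)
7P: (10, 4) + (10, 15): same x and y₁ ≡ -y₂, so the sum is O.
7P = O, so the order is 7.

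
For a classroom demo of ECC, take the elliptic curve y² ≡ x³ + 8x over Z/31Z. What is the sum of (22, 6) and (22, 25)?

O

The two points share x = 22 and their y-coordinates satisfy 6 + 25 ≡ 0 (mod 31), so they are inverses. Their sum is O.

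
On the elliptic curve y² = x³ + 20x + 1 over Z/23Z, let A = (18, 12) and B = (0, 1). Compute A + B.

(18, 12) + (0, 1). λ = (1 - 12)/(0 - 18) ≡ 12/5 mod 23. 5⁻¹ ≡ 14 (mod 23), so λ ≡ 7.
  x = λ² - 18 - 0 = 49 - 18 ≡ 8; y = λ·(18 - 8) - 12 ≡ 12. → (8, 12)

(8, 12)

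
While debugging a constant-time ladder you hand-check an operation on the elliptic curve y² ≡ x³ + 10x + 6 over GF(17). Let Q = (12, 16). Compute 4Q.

Repeated addition: build up to 4Q.
2Q: tangent at (12, 16): λ = (3·12² + 10)/(2·16) ≡ 0/15. 15⁻¹ ≡ 8 (mod 17), so λ ≡ 0·8 ≡ 0.
  x = λ² - 12 - 12 = 0 - 24 ≡ 10; y = λ·(12 - 10) - 16 ≡ 1. → (10, 1)
3Q: (10, 1) + (12, 16). λ = (16 - 1)/(12 - 10) ≡ 15/2 mod 17. 2⁻¹ ≡ 9 (mod 17), so λ ≡ 16.
  x = λ² - 10 - 12 = 256 - 22 ≡ 13; y = λ·(10 - 13) - 1 ≡ 2. → (13, 2)
4Q: (13, 2) + (12, 16). λ = (16 - 2)/(12 - 13) ≡ 14/16 mod 17. 16⁻¹ ≡ 16 (mod 17), so λ ≡ 3.
  x = λ² - 13 - 12 = 9 - 25 ≡ 1; y = λ·(13 - 1) - 2 ≡ 0. → (1, 0)

(1, 0)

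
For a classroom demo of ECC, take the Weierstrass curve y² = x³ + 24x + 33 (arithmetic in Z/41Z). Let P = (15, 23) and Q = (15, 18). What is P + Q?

O

The two points share x = 15 and their y-coordinates satisfy 23 + 18 ≡ 0 (mod 41), so they are inverses. Their sum is 𝒪.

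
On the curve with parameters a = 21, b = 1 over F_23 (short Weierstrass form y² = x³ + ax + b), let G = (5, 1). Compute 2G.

tangent at (5, 1): λ = (3·5² + 21)/(2·1) ≡ 4/2. 2⁻¹ ≡ 12 (mod 23), so λ ≡ 4·12 ≡ 2.
  x = λ² - 5 - 5 = 4 - 10 ≡ 17; y = λ·(5 - 17) - 1 ≡ 21. → (17, 21)

(17, 21)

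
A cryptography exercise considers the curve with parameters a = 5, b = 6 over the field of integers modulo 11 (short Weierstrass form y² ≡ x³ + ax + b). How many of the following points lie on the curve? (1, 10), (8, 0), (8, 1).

(1, 10): 10² ≡ 1, rhs ≡ 1 → on.
(8, 0): 0² ≡ 0, rhs ≡ 8 → off.
(8, 1): 1² ≡ 1, rhs ≡ 8 → off.

1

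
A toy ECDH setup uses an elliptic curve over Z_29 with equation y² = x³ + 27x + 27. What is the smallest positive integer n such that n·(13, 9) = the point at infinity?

2P: tangent at (13, 9): λ = (3·13² + 27)/(2·9) ≡ 12/18. 18⁻¹ ≡ 21 (mod 29), so λ ≡ 12·21 ≡ 20.
  x = λ² - 13 - 13 = 400 - 26 ≡ 26; y = λ·(13 - 26) - 9 ≡ 21. → (26, 21)
3P: (26, 21) + (13, 9). λ = (9 - 21)/(13 - 26) ≡ 17/16 mod 29. 16⁻¹ ≡ 20 (mod 29), so λ ≡ 21.
  x = λ² - 26 - 13 = 441 - 39 ≡ 25; y = λ·(26 - 25) - 21 ≡ 0. → (25, 0)
4P: (25, 0) + (13, 9). λ = (9 - 0)/(13 - 25) ≡ 9/17 mod 29. 17⁻¹ ≡ 12 (mod 29), so λ ≡ 21.
  x = λ² - 25 - 13 = 441 - 38 ≡ 26; y = λ·(25 - 26) - 0 ≡ 8. → (26, 8)
5P: (26, 8) + (13, 9). λ = (9 - 8)/(13 - 26) ≡ 1/16 mod 29. 16⁻¹ ≡ 20 (mod 29) since 16·20 = 320 ≡ 1, so λ ≡ 20.
  x = λ² - 26 - 13 = 400 - 39 ≡ 13; y = λ·(26 - 13) - 8 ≡ 20. → (13, 20)
6P: (13, 20) + (13, 9): same x and y₁ ≡ -y₂, so the sum is the point at infinity.
6P = the point at infinity, so the order is 6.

6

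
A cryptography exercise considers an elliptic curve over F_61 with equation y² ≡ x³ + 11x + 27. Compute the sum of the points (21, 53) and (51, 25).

(21, 53) + (51, 25). λ = (25 - 53)/(51 - 21) ≡ 33/30 mod 61. 30⁻¹ ≡ 59 (mod 61), so λ ≡ 56.
  x = λ² - 21 - 51 = 3136 - 72 ≡ 14; y = λ·(21 - 14) - 53 ≡ 34. → (14, 34)

(14, 34)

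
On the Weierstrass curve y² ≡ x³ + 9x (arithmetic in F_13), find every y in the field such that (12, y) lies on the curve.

4, 9

x³ + 9x + 0 = 1836 ≡ 3 (mod 13).
Square roots of 3 mod 13: 4 and 9 (since 4² = 16 ≡ 3).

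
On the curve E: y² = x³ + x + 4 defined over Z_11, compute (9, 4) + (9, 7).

The two points share x = 9 and their y-coordinates satisfy 4 + 7 ≡ 0 (mod 11), so they are inverses. Their sum is O.

O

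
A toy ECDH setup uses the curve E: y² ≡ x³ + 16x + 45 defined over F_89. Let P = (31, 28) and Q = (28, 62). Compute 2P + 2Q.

First 2P:
Repeated addition: build up to 2P.
2P: tangent at (31, 28): λ = (3·31² + 16)/(2·28) ≡ 51/56. 56⁻¹ ≡ 62 (mod 89), so λ ≡ 51·62 ≡ 47.
  x = λ² - 31 - 31 = 2209 - 62 ≡ 11; y = λ·(31 - 11) - 28 ≡ 22. → (11, 22)
2P = (11, 22).
Next 2Q:
Repeated addition: build up to 2Q.
2Q: tangent at (28, 62): λ = (3·28² + 16)/(2·62) ≡ 54/35. 35⁻¹ ≡ 28 (mod 89), so λ ≡ 54·28 ≡ 88.
  x = λ² - 28 - 28 = 7744 - 56 ≡ 34; y = λ·(28 - 34) - 62 ≡ 33. → (34, 33)
2Q = (34, 33).
Finally 2P + 2Q:
(11, 22) + (34, 33). λ = (33 - 22)/(34 - 11) ≡ 11/23 mod 89. 23⁻¹ ≡ 31 (mod 89), so λ ≡ 74.
  x = λ² - 11 - 34 = 5476 - 45 ≡ 2; y = λ·(11 - 2) - 22 ≡ 21. → (2, 21)

(2, 21)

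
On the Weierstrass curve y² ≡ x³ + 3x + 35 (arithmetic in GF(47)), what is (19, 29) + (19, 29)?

(43, 37)

tangent at (19, 29): λ = (3·19² + 3)/(2·29) ≡ 5/11. 11⁻¹ ≡ 30 (mod 47), so λ ≡ 5·30 ≡ 9.
  x = λ² - 19 - 19 = 81 - 38 ≡ 43; y = λ·(19 - 43) - 29 ≡ 37. → (43, 37)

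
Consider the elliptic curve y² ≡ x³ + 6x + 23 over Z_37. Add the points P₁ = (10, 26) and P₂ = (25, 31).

(35, 15)

(10, 26) + (25, 31). λ = (31 - 26)/(25 - 10) ≡ 5/15 mod 37. 15⁻¹ ≡ 5 (mod 37), so λ ≡ 25.
  x = λ² - 10 - 25 = 625 - 35 ≡ 35; y = λ·(10 - 35) - 26 ≡ 15. → (35, 15)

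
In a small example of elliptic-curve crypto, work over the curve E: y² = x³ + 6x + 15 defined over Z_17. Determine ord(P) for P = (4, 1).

2P: tangent at (4, 1): λ = (3·4² + 6)/(2·1) ≡ 3/2. 2⁻¹ ≡ 9 (mod 17), so λ ≡ 3·9 ≡ 10.
  x = λ² - 4 - 4 = 100 - 8 ≡ 7; y = λ·(4 - 7) - 1 ≡ 3. → (7, 3)
3P: (7, 3) + (4, 1). λ = (1 - 3)/(4 - 7) ≡ 15/14 mod 17. 14⁻¹ ≡ 11 (mod 17), so λ ≡ 12.
  x = λ² - 7 - 4 = 144 - 11 ≡ 14; y = λ·(7 - 14) - 3 ≡ 15. → (14, 15)
4P: (14, 15) + (4, 1). λ = (1 - 15)/(4 - 14) ≡ 3/7 mod 17. 7⁻¹ ≡ 5 (mod 17), so λ ≡ 15.
  x = λ² - 14 - 4 = 225 - 18 ≡ 3; y = λ·(14 - 3) - 15 ≡ 14. → (3, 14)
5P: (3, 14) + (4, 1). λ = (1 - 14)/(4 - 3) ≡ 4/1 mod 17. 1⁻¹ ≡ 1 (mod 17) since 1·1 = 1 ≡ 1, so λ ≡ 4.
  x = λ² - 3 - 4 = 16 - 7 ≡ 9; y = λ·(3 - 9) - 14 ≡ 13. → (9, 13)
6P: (9, 13) + (4, 1). λ = (1 - 13)/(4 - 9) ≡ 5/12 mod 17. 12⁻¹ ≡ 10 (mod 17) since 12·10 = 120 ≡ 1, so λ ≡ 16.
  x = λ² - 9 - 4 = 256 - 13 ≡ 5; y = λ·(9 - 5) - 13 ≡ 0. → (5, 0)
7P: (5, 0) + (4, 1). λ = (1 - 0)/(4 - 5) ≡ 1/16 mod 17. 16⁻¹ ≡ 16 (mod 17) since 16·16 = 256 ≡ 1, so λ ≡ 16.
  x = λ² - 5 - 4 = 256 - 9 ≡ 9; y = λ·(5 - 9) - 0 ≡ 4. → (9, 4)
8P: (9, 4) + (4, 1). λ = (1 - 4)/(4 - 9) ≡ 14/12 mod 17. 12⁻¹ ≡ 10 (mod 17) since 12·10 = 120 ≡ 1, so λ ≡ 4.
  x = λ² - 9 - 4 = 16 - 13 ≡ 3; y = λ·(9 - 3) - 4 ≡ 3. → (3, 3)
9P: (3, 3) + (4, 1). λ = (1 - 3)/(4 - 3) ≡ 15/1 mod 17. 1⁻¹ ≡ 1 (mod 17) since 1·1 = 1 ≡ 1, so λ ≡ 15.
  x = λ² - 3 - 4 = 225 - 7 ≡ 14; y = λ·(3 - 14) - 3 ≡ 2. → (14, 2)
10P: (14, 2) + (4, 1). λ = (1 - 2)/(4 - 14) ≡ 16/7 mod 17. 7⁻¹ ≡ 5 (mod 17), so λ ≡ 12.
  x = λ² - 14 - 4 = 144 - 18 ≡ 7; y = λ·(14 - 7) - 2 ≡ 14. → (7, 14)
11P: (7, 14) + (4, 1). λ = (1 - 14)/(4 - 7) ≡ 4/14 mod 17. 14⁻¹ ≡ 11 (mod 17), so λ ≡ 10.
  x = λ² - 7 - 4 = 100 - 11 ≡ 4; y = λ·(7 - 4) - 14 ≡ 16. → (4, 16)
12P: (4, 16) + (4, 1): same x and y₁ ≡ -y₂, so the sum is O.
12P = O, so the order is 12.

12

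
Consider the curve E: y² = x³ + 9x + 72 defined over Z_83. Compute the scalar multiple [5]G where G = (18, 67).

(10, 0)

Double-and-add on 5 = (101)₂. Start with G = (18, 67) for the leading 1-bit.
double: tangent at (18, 67): λ = (3·18² + 9)/(2·67) ≡ 68/51. 51⁻¹ ≡ 70 (mod 83) since 51·70 = 3570 ≡ 1, so λ ≡ 68·70 ≡ 29.
  x = λ² - 18 - 18 = 841 - 36 ≡ 58; y = λ·(18 - 58) - 67 ≡ 18. → (58, 18)
double: tangent at (58, 18): λ = (3·58² + 9)/(2·18) ≡ 58/36. 36⁻¹ ≡ 30 (mod 83) since 36·30 = 1080 ≡ 1, so λ ≡ 58·30 ≡ 80.
  x = λ² - 58 - 58 = 6400 - 116 ≡ 59; y = λ·(58 - 59) - 18 ≡ 68. → (59, 68)
add G: (59, 68) + (18, 67). λ = (67 - 68)/(18 - 59) ≡ 82/42 mod 83. 42⁻¹ ≡ 2 (mod 83) since 42·2 = 84 ≡ 1, so λ ≡ 81.
  x = λ² - 59 - 18 = 6561 - 77 ≡ 10; y = λ·(59 - 10) - 68 ≡ 0. → (10, 0)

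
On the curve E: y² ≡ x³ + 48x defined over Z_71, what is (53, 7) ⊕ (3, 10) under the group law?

(44, 45)

(53, 7) + (3, 10). λ = (10 - 7)/(3 - 53) ≡ 3/21 mod 71. 21⁻¹ ≡ 44 (mod 71), so λ ≡ 61.
  x = λ² - 53 - 3 = 3721 - 56 ≡ 44; y = λ·(53 - 44) - 7 ≡ 45. → (44, 45)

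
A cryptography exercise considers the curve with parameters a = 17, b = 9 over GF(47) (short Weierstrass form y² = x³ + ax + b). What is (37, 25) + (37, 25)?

(36, 18)

tangent at (37, 25): λ = (3·37² + 17)/(2·25) ≡ 35/3. 3⁻¹ ≡ 16 (mod 47) since 3·16 = 48 ≡ 1, so λ ≡ 35·16 ≡ 43.
  x = λ² - 37 - 37 = 1849 - 74 ≡ 36; y = λ·(37 - 36) - 25 ≡ 18. → (36, 18)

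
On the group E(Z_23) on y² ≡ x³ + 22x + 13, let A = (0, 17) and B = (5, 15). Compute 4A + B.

First 4A:
Double-and-add on 4 = (100)₂. Start with A = (0, 17) for the leading 1-bit.
double: tangent at (0, 17): λ = (3·0² + 22)/(2·17) ≡ 22/11. 11⁻¹ ≡ 21 (mod 23), so λ ≡ 22·21 ≡ 2.
  x = λ² - 0 - 0 = 4 - 0 ≡ 4; y = λ·(0 - 4) - 17 ≡ 21. → (4, 21)
double: tangent at (4, 21): λ = (3·4² + 22)/(2·21) ≡ 1/19. 19⁻¹ ≡ 17 (mod 23), so λ ≡ 1·17 ≡ 17.
  x = λ² - 4 - 4 = 289 - 8 ≡ 5; y = λ·(4 - 5) - 21 ≡ 8. → (5, 8)
4A = (5, 8).
Finally 4A + B:
(5, 8) + (5, 15): same x and y₁ ≡ -y₂, so the sum is O.

O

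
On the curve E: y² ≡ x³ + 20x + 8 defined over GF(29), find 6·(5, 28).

Write Q = (5, 28).
Double-and-add on 6 = (110)₂. Start with Q = (5, 28) for the leading 1-bit.
double: tangent at (5, 28): λ = (3·5² + 20)/(2·28) ≡ 8/27. 27⁻¹ ≡ 14 (mod 29), so λ ≡ 8·14 ≡ 25.
  x = λ² - 5 - 5 = 625 - 10 ≡ 6; y = λ·(5 - 6) - 28 ≡ 5. → (6, 5)
add Q: (6, 5) + (5, 28). λ = (28 - 5)/(5 - 6) ≡ 23/28 mod 29. 28⁻¹ ≡ 28 (mod 29), so λ ≡ 6.
  x = λ² - 6 - 5 = 36 - 11 ≡ 25; y = λ·(6 - 25) - 5 ≡ 26. → (25, 26)
double: tangent at (25, 26): λ = (3·25² + 20)/(2·26) ≡ 10/23. 23⁻¹ ≡ 24 (mod 29) since 23·24 = 552 ≡ 1, so λ ≡ 10·24 ≡ 8.
  x = λ² - 25 - 25 = 64 - 50 ≡ 14; y = λ·(25 - 14) - 26 ≡ 4. → (14, 4)

(14, 4)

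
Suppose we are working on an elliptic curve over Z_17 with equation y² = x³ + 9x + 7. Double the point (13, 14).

(9, 16)

tangent at (13, 14): λ = (3·13² + 9)/(2·14) ≡ 6/11. 11⁻¹ ≡ 14 (mod 17), so λ ≡ 6·14 ≡ 16.
  x = λ² - 13 - 13 = 256 - 26 ≡ 9; y = λ·(13 - 9) - 14 ≡ 16. → (9, 16)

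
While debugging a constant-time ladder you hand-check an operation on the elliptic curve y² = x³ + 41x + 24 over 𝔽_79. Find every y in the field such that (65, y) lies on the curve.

x³ + 41x + 24 = 277314 ≡ 24 (mod 79).
24 is a non-residue mod 79; no y exists.

none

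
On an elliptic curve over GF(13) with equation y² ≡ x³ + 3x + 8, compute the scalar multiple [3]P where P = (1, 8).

Repeated addition: build up to 3P.
2P: tangent at (1, 8): λ = (3·1² + 3)/(2·8) ≡ 6/3. 3⁻¹ ≡ 9 (mod 13), so λ ≡ 6·9 ≡ 2.
  x = λ² - 1 - 1 = 4 - 2 ≡ 2; y = λ·(1 - 2) - 8 ≡ 3. → (2, 3)
3P: (2, 3) + (1, 8). λ = (8 - 3)/(1 - 2) ≡ 5/12 mod 13. 12⁻¹ ≡ 12 (mod 13), so λ ≡ 8.
  x = λ² - 2 - 1 = 64 - 3 ≡ 9; y = λ·(2 - 9) - 3 ≡ 6. → (9, 6)

(9, 6)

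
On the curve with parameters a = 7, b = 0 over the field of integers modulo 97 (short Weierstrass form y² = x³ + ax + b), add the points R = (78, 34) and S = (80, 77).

(78, 34) + (80, 77). λ = (77 - 34)/(80 - 78) ≡ 43/2 mod 97. 2⁻¹ ≡ 49 (mod 97) since 2·49 = 98 ≡ 1, so λ ≡ 70.
  x = λ² - 78 - 80 = 4900 - 158 ≡ 86; y = λ·(78 - 86) - 34 ≡ 85. → (86, 85)

(86, 85)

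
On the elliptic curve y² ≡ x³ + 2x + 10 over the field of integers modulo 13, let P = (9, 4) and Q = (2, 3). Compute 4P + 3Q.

(4, 2)

First 4P:
Repeated addition: build up to 4P.
2P: tangent at (9, 4): λ = (3·9² + 2)/(2·4) ≡ 11/8. 8⁻¹ ≡ 5 (mod 13) since 8·5 = 40 ≡ 1, so λ ≡ 11·5 ≡ 3.
  x = λ² - 9 - 9 = 9 - 18 ≡ 4; y = λ·(9 - 4) - 4 ≡ 11. → (4, 11)
3P: (4, 11) + (9, 4). λ = (4 - 11)/(9 - 4) ≡ 6/5 mod 13. 5⁻¹ ≡ 8 (mod 13), so λ ≡ 9.
  x = λ² - 4 - 9 = 81 - 13 ≡ 3; y = λ·(4 - 3) - 11 ≡ 11. → (3, 11)
4P: (3, 11) + (9, 4). λ = (4 - 11)/(9 - 3) ≡ 6/6 mod 13. 6⁻¹ ≡ 11 (mod 13) since 6·11 = 66 ≡ 1, so λ ≡ 1.
  x = λ² - 3 - 9 = 1 - 12 ≡ 2; y = λ·(3 - 2) - 11 ≡ 3. → (2, 3)
4P = (2, 3).
Next 3Q:
Repeated addition: build up to 3Q.
2Q: tangent at (2, 3): λ = (3·2² + 2)/(2·3) ≡ 1/6. 6⁻¹ ≡ 11 (mod 13) since 6·11 = 66 ≡ 1, so λ ≡ 1·11 ≡ 11.
  x = λ² - 2 - 2 = 121 - 4 ≡ 0; y = λ·(2 - 0) - 3 ≡ 6. → (0, 6)
3Q: (0, 6) + (2, 3). λ = (3 - 6)/(2 - 0) ≡ 10/2 mod 13. 2⁻¹ ≡ 7 (mod 13), so λ ≡ 5.
  x = λ² - 0 - 2 = 25 - 2 ≡ 10; y = λ·(0 - 10) - 6 ≡ 9. → (10, 9)
3Q = (10, 9).
Finally 4P + 3Q:
(2, 3) + (10, 9). λ = (9 - 3)/(10 - 2) ≡ 6/8 mod 13. 8⁻¹ ≡ 5 (mod 13), so λ ≡ 4.
  x = λ² - 2 - 10 = 16 - 12 ≡ 4; y = λ·(2 - 4) - 3 ≡ 2. → (4, 2)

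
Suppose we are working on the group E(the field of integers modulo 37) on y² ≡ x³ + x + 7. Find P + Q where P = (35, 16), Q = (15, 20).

(27, 12)

(35, 16) + (15, 20). λ = (20 - 16)/(15 - 35) ≡ 4/17 mod 37. 17⁻¹ ≡ 24 (mod 37) since 17·24 = 408 ≡ 1, so λ ≡ 22.
  x = λ² - 35 - 15 = 484 - 50 ≡ 27; y = λ·(35 - 27) - 16 ≡ 12. → (27, 12)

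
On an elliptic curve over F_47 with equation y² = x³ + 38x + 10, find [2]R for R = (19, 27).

tangent at (19, 27): λ = (3·19² + 38)/(2·27) ≡ 40/7. 7⁻¹ ≡ 27 (mod 47), so λ ≡ 40·27 ≡ 46.
  x = λ² - 19 - 19 = 2116 - 38 ≡ 10; y = λ·(19 - 10) - 27 ≡ 11. → (10, 11)

(10, 11)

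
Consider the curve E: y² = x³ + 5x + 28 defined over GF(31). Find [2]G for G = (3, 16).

tangent at (3, 16): λ = (3·3² + 5)/(2·16) ≡ 1/1. 1⁻¹ ≡ 1 (mod 31) since 1·1 = 1 ≡ 1, so λ ≡ 1·1 ≡ 1.
  x = λ² - 3 - 3 = 1 - 6 ≡ 26; y = λ·(3 - 26) - 16 ≡ 23. → (26, 23)

(26, 23)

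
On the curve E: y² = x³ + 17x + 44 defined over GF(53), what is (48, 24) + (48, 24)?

(3, 49)

tangent at (48, 24): λ = (3·48² + 17)/(2·24) ≡ 39/48. 48⁻¹ ≡ 21 (mod 53) since 48·21 = 1008 ≡ 1, so λ ≡ 39·21 ≡ 24.
  x = λ² - 48 - 48 = 576 - 96 ≡ 3; y = λ·(48 - 3) - 24 ≡ 49. → (3, 49)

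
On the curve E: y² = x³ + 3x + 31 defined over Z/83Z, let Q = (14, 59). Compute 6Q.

Repeated addition: build up to 6Q.
2Q: tangent at (14, 59): λ = (3·14² + 3)/(2·59) ≡ 10/35. 35⁻¹ ≡ 19 (mod 83), so λ ≡ 10·19 ≡ 24.
  x = λ² - 14 - 14 = 576 - 28 ≡ 50; y = λ·(14 - 50) - 59 ≡ 73. → (50, 73)
3Q: (50, 73) + (14, 59). λ = (59 - 73)/(14 - 50) ≡ 69/47 mod 83. 47⁻¹ ≡ 53 (mod 83), so λ ≡ 5.
  x = λ² - 50 - 14 = 25 - 64 ≡ 44; y = λ·(50 - 44) - 73 ≡ 40. → (44, 40)
4Q: (44, 40) + (14, 59). λ = (59 - 40)/(14 - 44) ≡ 19/53 mod 83. 53⁻¹ ≡ 47 (mod 83), so λ ≡ 63.
  x = λ² - 44 - 14 = 3969 - 58 ≡ 10; y = λ·(44 - 10) - 40 ≡ 27. → (10, 27)
5Q: (10, 27) + (14, 59). λ = (59 - 27)/(14 - 10) ≡ 32/4 mod 83. 4⁻¹ ≡ 21 (mod 83), so λ ≡ 8.
  x = λ² - 10 - 14 = 64 - 24 ≡ 40; y = λ·(10 - 40) - 27 ≡ 65. → (40, 65)
6Q: (40, 65) + (14, 59). λ = (59 - 65)/(14 - 40) ≡ 77/57 mod 83. 57⁻¹ ≡ 67 (mod 83) since 57·67 = 3819 ≡ 1, so λ ≡ 13.
  x = λ² - 40 - 14 = 169 - 54 ≡ 32; y = λ·(40 - 32) - 65 ≡ 39. → (32, 39)

(32, 39)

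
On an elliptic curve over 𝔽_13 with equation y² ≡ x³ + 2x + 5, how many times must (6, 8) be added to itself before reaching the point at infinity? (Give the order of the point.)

2P: tangent at (6, 8): λ = (3·6² + 2)/(2·8) ≡ 6/3. 3⁻¹ ≡ 9 (mod 13), so λ ≡ 6·9 ≡ 2.
  x = λ² - 6 - 6 = 4 - 12 ≡ 5; y = λ·(6 - 5) - 8 ≡ 7. → (5, 7)
3P: (5, 7) + (6, 8). λ = (8 - 7)/(6 - 5) ≡ 1/1 mod 13. 1⁻¹ ≡ 1 (mod 13), so λ ≡ 1.
  x = λ² - 5 - 6 = 1 - 11 ≡ 3; y = λ·(5 - 3) - 7 ≡ 8. → (3, 8)
4P: (3, 8) + (6, 8). λ = (8 - 8)/(6 - 3) ≡ 0/3 mod 13. 3⁻¹ ≡ 9 (mod 13), so λ ≡ 0.
  x = λ² - 3 - 6 = 0 - 9 ≡ 4; y = λ·(3 - 4) - 8 ≡ 5. → (4, 5)
5P: (4, 5) + (6, 8). λ = (8 - 5)/(6 - 4) ≡ 3/2 mod 13. 2⁻¹ ≡ 7 (mod 13) since 2·7 = 14 ≡ 1, so λ ≡ 8.
  x = λ² - 4 - 6 = 64 - 10 ≡ 2; y = λ·(4 - 2) - 5 ≡ 11. → (2, 11)
6P: (2, 11) + (6, 8). λ = (8 - 11)/(6 - 2) ≡ 10/4 mod 13. 4⁻¹ ≡ 10 (mod 13) since 4·10 = 40 ≡ 1, so λ ≡ 9.
  x = λ² - 2 - 6 = 81 - 8 ≡ 8; y = λ·(2 - 8) - 11 ≡ 0. → (8, 0)
7P: (8, 0) + (6, 8). λ = (8 - 0)/(6 - 8) ≡ 8/11 mod 13. 11⁻¹ ≡ 6 (mod 13) since 11·6 = 66 ≡ 1, so λ ≡ 9.
  x = λ² - 8 - 6 = 81 - 14 ≡ 2; y = λ·(8 - 2) - 0 ≡ 2. → (2, 2)
8P: (2, 2) + (6, 8). λ = (8 - 2)/(6 - 2) ≡ 6/4 mod 13. 4⁻¹ ≡ 10 (mod 13), so λ ≡ 8.
  x = λ² - 2 - 6 = 64 - 8 ≡ 4; y = λ·(2 - 4) - 2 ≡ 8. → (4, 8)
9P: (4, 8) + (6, 8). λ = (8 - 8)/(6 - 4) ≡ 0/2 mod 13. 2⁻¹ ≡ 7 (mod 13) since 2·7 = 14 ≡ 1, so λ ≡ 0.
  x = λ² - 4 - 6 = 0 - 10 ≡ 3; y = λ·(4 - 3) - 8 ≡ 5. → (3, 5)
10P: (3, 5) + (6, 8). λ = (8 - 5)/(6 - 3) ≡ 3/3 mod 13. 3⁻¹ ≡ 9 (mod 13), so λ ≡ 1.
  x = λ² - 3 - 6 = 1 - 9 ≡ 5; y = λ·(3 - 5) - 5 ≡ 6. → (5, 6)
11P: (5, 6) + (6, 8). λ = (8 - 6)/(6 - 5) ≡ 2/1 mod 13. 1⁻¹ ≡ 1 (mod 13), so λ ≡ 2.
  x = λ² - 5 - 6 = 4 - 11 ≡ 6; y = λ·(5 - 6) - 6 ≡ 5. → (6, 5)
12P: (6, 5) + (6, 8): same x and y₁ ≡ -y₂, so the sum is the point at infinity.
12P = the point at infinity, so the order is 12.

12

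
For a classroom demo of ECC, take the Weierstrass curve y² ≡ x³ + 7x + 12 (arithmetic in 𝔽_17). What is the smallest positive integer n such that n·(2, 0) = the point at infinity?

2

2P: (2, 0) + (2, 0): same x and y₁ ≡ -y₂, so the sum is the point at infinity.
2P = the point at infinity, so the order is 2.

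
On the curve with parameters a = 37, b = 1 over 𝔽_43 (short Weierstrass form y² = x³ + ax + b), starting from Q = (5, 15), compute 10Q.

Double-and-add on 10 = (1010)₂. Start with Q = (5, 15) for the leading 1-bit.
double: tangent at (5, 15): λ = (3·5² + 37)/(2·15) ≡ 26/30. 30⁻¹ ≡ 33 (mod 43), so λ ≡ 26·33 ≡ 41.
  x = λ² - 5 - 5 = 1681 - 10 ≡ 37; y = λ·(5 - 37) - 15 ≡ 6. → (37, 6)
double: tangent at (37, 6): λ = (3·37² + 37)/(2·6) ≡ 16/12. 12⁻¹ ≡ 18 (mod 43), so λ ≡ 16·18 ≡ 30.
  x = λ² - 37 - 37 = 900 - 74 ≡ 9; y = λ·(37 - 9) - 6 ≡ 17. → (9, 17)
add Q: (9, 17) + (5, 15). λ = (15 - 17)/(5 - 9) ≡ 41/39 mod 43. 39⁻¹ ≡ 32 (mod 43), so λ ≡ 22.
  x = λ² - 9 - 5 = 484 - 14 ≡ 40; y = λ·(9 - 40) - 17 ≡ 32. → (40, 32)
double: tangent at (40, 32): λ = (3·40² + 37)/(2·32) ≡ 21/21. 21⁻¹ ≡ 41 (mod 43) since 21·41 = 861 ≡ 1, so λ ≡ 21·41 ≡ 1.
  x = λ² - 40 - 40 = 1 - 80 ≡ 7; y = λ·(40 - 7) - 32 ≡ 1. → (7, 1)

(7, 1)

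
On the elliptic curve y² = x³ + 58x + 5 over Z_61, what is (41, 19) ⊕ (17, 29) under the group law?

(18, 7)

(41, 19) + (17, 29). λ = (29 - 19)/(17 - 41) ≡ 10/37 mod 61. 37⁻¹ ≡ 33 (mod 61) since 37·33 = 1221 ≡ 1, so λ ≡ 25.
  x = λ² - 41 - 17 = 625 - 58 ≡ 18; y = λ·(41 - 18) - 19 ≡ 7. → (18, 7)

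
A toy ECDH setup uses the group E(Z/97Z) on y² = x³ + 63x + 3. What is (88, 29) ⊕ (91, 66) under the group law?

(88, 29) + (91, 66). λ = (66 - 29)/(91 - 88) ≡ 37/3 mod 97. 3⁻¹ ≡ 65 (mod 97), so λ ≡ 77.
  x = λ² - 88 - 91 = 5929 - 179 ≡ 27; y = λ·(88 - 27) - 29 ≡ 12. → (27, 12)

(27, 12)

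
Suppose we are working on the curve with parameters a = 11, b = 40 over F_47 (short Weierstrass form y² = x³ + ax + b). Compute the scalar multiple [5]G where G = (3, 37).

Double-and-add on 5 = (101)₂. Start with G = (3, 37) for the leading 1-bit.
double: tangent at (3, 37): λ = (3·3² + 11)/(2·37) ≡ 38/27. 27⁻¹ ≡ 7 (mod 47), so λ ≡ 38·7 ≡ 31.
  x = λ² - 3 - 3 = 961 - 6 ≡ 15; y = λ·(3 - 15) - 37 ≡ 14. → (15, 14)
double: tangent at (15, 14): λ = (3·15² + 11)/(2·14) ≡ 28/28. 28⁻¹ ≡ 42 (mod 47), so λ ≡ 28·42 ≡ 1.
  x = λ² - 15 - 15 = 1 - 30 ≡ 18; y = λ·(15 - 18) - 14 ≡ 30. → (18, 30)
add G: (18, 30) + (3, 37). λ = (37 - 30)/(3 - 18) ≡ 7/32 mod 47. 32⁻¹ ≡ 25 (mod 47), so λ ≡ 34.
  x = λ² - 18 - 3 = 1156 - 21 ≡ 7; y = λ·(18 - 7) - 30 ≡ 15. → (7, 15)

(7, 15)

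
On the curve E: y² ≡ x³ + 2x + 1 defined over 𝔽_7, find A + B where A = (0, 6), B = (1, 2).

(0, 6) + (1, 2). λ = (2 - 6)/(1 - 0) ≡ 3/1 mod 7. 1⁻¹ ≡ 1 (mod 7) since 1·1 = 1 ≡ 1, so λ ≡ 3.
  x = λ² - 0 - 1 = 9 - 1 ≡ 1; y = λ·(0 - 1) - 6 ≡ 5. → (1, 5)

(1, 5)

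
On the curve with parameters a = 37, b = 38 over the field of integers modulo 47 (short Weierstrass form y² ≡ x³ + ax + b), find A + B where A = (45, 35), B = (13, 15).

(45, 35) + (13, 15). λ = (15 - 35)/(13 - 45) ≡ 27/15 mod 47. 15⁻¹ ≡ 22 (mod 47) since 15·22 = 330 ≡ 1, so λ ≡ 30.
  x = λ² - 45 - 13 = 900 - 58 ≡ 43; y = λ·(45 - 43) - 35 ≡ 25. → (43, 25)

(43, 25)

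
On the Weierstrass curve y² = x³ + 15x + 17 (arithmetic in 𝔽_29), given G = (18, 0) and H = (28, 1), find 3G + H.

First 3G:
Repeated addition: build up to 3G.
2G: (18, 0) + (18, 0): same x and y₁ ≡ -y₂, so the sum is 𝒪.
3G: 𝒪 + (18, 0) = (18, 0) (identity).
3G = (18, 0).
Finally 3G + H:
(18, 0) + (28, 1). λ = (1 - 0)/(28 - 18) ≡ 1/10 mod 29. 10⁻¹ ≡ 3 (mod 29), so λ ≡ 3.
  x = λ² - 18 - 28 = 9 - 46 ≡ 21; y = λ·(18 - 21) - 0 ≡ 20. → (21, 20)

(21, 20)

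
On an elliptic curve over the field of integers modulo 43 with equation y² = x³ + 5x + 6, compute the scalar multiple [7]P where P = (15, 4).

(10, 29)

Repeated addition: build up to 7P.
2P: tangent at (15, 4): λ = (3·15² + 5)/(2·4) ≡ 35/8. 8⁻¹ ≡ 27 (mod 43) since 8·27 = 216 ≡ 1, so λ ≡ 35·27 ≡ 42.
  x = λ² - 15 - 15 = 1764 - 30 ≡ 14; y = λ·(15 - 14) - 4 ≡ 38. → (14, 38)
3P: (14, 38) + (15, 4). λ = (4 - 38)/(15 - 14) ≡ 9/1 mod 43. 1⁻¹ ≡ 1 (mod 43), so λ ≡ 9.
  x = λ² - 14 - 15 = 81 - 29 ≡ 9; y = λ·(14 - 9) - 38 ≡ 7. → (9, 7)
4P: (9, 7) + (15, 4). λ = (4 - 7)/(15 - 9) ≡ 40/6 mod 43. 6⁻¹ ≡ 36 (mod 43) since 6·36 = 216 ≡ 1, so λ ≡ 21.
  x = λ² - 9 - 15 = 441 - 24 ≡ 30; y = λ·(9 - 30) - 7 ≡ 25. → (30, 25)
5P: (30, 25) + (15, 4). λ = (4 - 25)/(15 - 30) ≡ 22/28 mod 43. 28⁻¹ ≡ 20 (mod 43) since 28·20 = 560 ≡ 1, so λ ≡ 10.
  x = λ² - 30 - 15 = 100 - 45 ≡ 12; y = λ·(30 - 12) - 25 ≡ 26. → (12, 26)
6P: (12, 26) + (15, 4). λ = (4 - 26)/(15 - 12) ≡ 21/3 mod 43. 3⁻¹ ≡ 29 (mod 43), so λ ≡ 7.
  x = λ² - 12 - 15 = 49 - 27 ≡ 22; y = λ·(12 - 22) - 26 ≡ 33. → (22, 33)
7P: (22, 33) + (15, 4). λ = (4 - 33)/(15 - 22) ≡ 14/36 mod 43. 36⁻¹ ≡ 6 (mod 43) since 36·6 = 216 ≡ 1, so λ ≡ 41.
  x = λ² - 22 - 15 = 1681 - 37 ≡ 10; y = λ·(22 - 10) - 33 ≡ 29. → (10, 29)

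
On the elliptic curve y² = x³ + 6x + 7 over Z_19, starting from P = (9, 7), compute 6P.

(8, 15)

Repeated addition: build up to 6P.
2P: tangent at (9, 7): λ = (3·9² + 6)/(2·7) ≡ 2/14. 14⁻¹ ≡ 15 (mod 19), so λ ≡ 2·15 ≡ 11.
  x = λ² - 9 - 9 = 121 - 18 ≡ 8; y = λ·(9 - 8) - 7 ≡ 4. → (8, 4)
3P: (8, 4) + (9, 7). λ = (7 - 4)/(9 - 8) ≡ 3/1 mod 19. 1⁻¹ ≡ 1 (mod 19), so λ ≡ 3.
  x = λ² - 8 - 9 = 9 - 17 ≡ 11; y = λ·(8 - 11) - 4 ≡ 6. → (11, 6)
4P: (11, 6) + (9, 7). λ = (7 - 6)/(9 - 11) ≡ 1/17 mod 19. 17⁻¹ ≡ 9 (mod 19) since 17·9 = 153 ≡ 1, so λ ≡ 9.
  x = λ² - 11 - 9 = 81 - 20 ≡ 4; y = λ·(11 - 4) - 6 ≡ 0. → (4, 0)
5P: (4, 0) + (9, 7). λ = (7 - 0)/(9 - 4) ≡ 7/5 mod 19. 5⁻¹ ≡ 4 (mod 19) since 5·4 = 20 ≡ 1, so λ ≡ 9.
  x = λ² - 4 - 9 = 81 - 13 ≡ 11; y = λ·(4 - 11) - 0 ≡ 13. → (11, 13)
6P: (11, 13) + (9, 7). λ = (7 - 13)/(9 - 11) ≡ 13/17 mod 19. 17⁻¹ ≡ 9 (mod 19) since 17·9 = 153 ≡ 1, so λ ≡ 3.
  x = λ² - 11 - 9 = 9 - 20 ≡ 8; y = λ·(11 - 8) - 13 ≡ 15. → (8, 15)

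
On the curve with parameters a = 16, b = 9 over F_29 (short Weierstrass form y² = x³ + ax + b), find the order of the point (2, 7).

11

2P: tangent at (2, 7): λ = (3·2² + 16)/(2·7) ≡ 28/14. 14⁻¹ ≡ 27 (mod 29) since 14·27 = 378 ≡ 1, so λ ≡ 28·27 ≡ 2.
  x = λ² - 2 - 2 = 4 - 4 ≡ 0; y = λ·(2 - 0) - 7 ≡ 26. → (0, 26)
3P: (0, 26) + (2, 7). λ = (7 - 26)/(2 - 0) ≡ 10/2 mod 29. 2⁻¹ ≡ 15 (mod 29) since 2·15 = 30 ≡ 1, so λ ≡ 5.
  x = λ² - 0 - 2 = 25 - 2 ≡ 23; y = λ·(0 - 23) - 26 ≡ 4. → (23, 4)
4P: (23, 4) + (2, 7). λ = (7 - 4)/(2 - 23) ≡ 3/8 mod 29. 8⁻¹ ≡ 11 (mod 29), so λ ≡ 4.
  x = λ² - 23 - 2 = 16 - 25 ≡ 20; y = λ·(23 - 20) - 4 ≡ 8. → (20, 8)
5P: (20, 8) + (2, 7). λ = (7 - 8)/(2 - 20) ≡ 28/11 mod 29. 11⁻¹ ≡ 8 (mod 29), so λ ≡ 21.
  x = λ² - 20 - 2 = 441 - 22 ≡ 13; y = λ·(20 - 13) - 8 ≡ 23. → (13, 23)
6P: (13, 23) + (2, 7). λ = (7 - 23)/(2 - 13) ≡ 13/18 mod 29. 18⁻¹ ≡ 21 (mod 29) since 18·21 = 378 ≡ 1, so λ ≡ 12.
  x = λ² - 13 - 2 = 144 - 15 ≡ 13; y = λ·(13 - 13) - 23 ≡ 6. → (13, 6)
7P: (13, 6) + (2, 7). λ = (7 - 6)/(2 - 13) ≡ 1/18 mod 29. 18⁻¹ ≡ 21 (mod 29) since 18·21 = 378 ≡ 1, so λ ≡ 21.
  x = λ² - 13 - 2 = 441 - 15 ≡ 20; y = λ·(13 - 20) - 6 ≡ 21. → (20, 21)
8P: (20, 21) + (2, 7). λ = (7 - 21)/(2 - 20) ≡ 15/11 mod 29. 11⁻¹ ≡ 8 (mod 29) since 11·8 = 88 ≡ 1, so λ ≡ 4.
  x = λ² - 20 - 2 = 16 - 22 ≡ 23; y = λ·(20 - 23) - 21 ≡ 25. → (23, 25)
9P: (23, 25) + (2, 7). λ = (7 - 25)/(2 - 23) ≡ 11/8 mod 29. 8⁻¹ ≡ 11 (mod 29) since 8·11 = 88 ≡ 1, so λ ≡ 5.
  x = λ² - 23 - 2 = 25 - 25 ≡ 0; y = λ·(23 - 0) - 25 ≡ 3. → (0, 3)
10P: (0, 3) + (2, 7). λ = (7 - 3)/(2 - 0) ≡ 4/2 mod 29. 2⁻¹ ≡ 15 (mod 29), so λ ≡ 2.
  x = λ² - 0 - 2 = 4 - 2 ≡ 2; y = λ·(0 - 2) - 3 ≡ 22. → (2, 22)
11P: (2, 22) + (2, 7): same x and y₁ ≡ -y₂, so the sum is the point at infinity.
11P = the point at infinity, so the order is 11.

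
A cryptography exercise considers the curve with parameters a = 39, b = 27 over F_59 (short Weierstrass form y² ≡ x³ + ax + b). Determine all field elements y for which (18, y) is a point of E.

22, 37

x³ + 39x + 27 = 6561 ≡ 12 (mod 59).
Square roots of 12 mod 59: 22 and 37 (since 22² = 484 ≡ 12).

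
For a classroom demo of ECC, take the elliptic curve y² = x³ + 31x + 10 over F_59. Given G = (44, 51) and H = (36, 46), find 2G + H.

First 2G:
Repeated addition: build up to 2G.
2G: tangent at (44, 51): λ = (3·44² + 31)/(2·51) ≡ 57/43. 43⁻¹ ≡ 11 (mod 59), so λ ≡ 57·11 ≡ 37.
  x = λ² - 44 - 44 = 1369 - 88 ≡ 42; y = λ·(44 - 42) - 51 ≡ 23. → (42, 23)
2G = (42, 23).
Finally 2G + H:
(42, 23) + (36, 46). λ = (46 - 23)/(36 - 42) ≡ 23/53 mod 59. 53⁻¹ ≡ 49 (mod 59) since 53·49 = 2597 ≡ 1, so λ ≡ 6.
  x = λ² - 42 - 36 = 36 - 78 ≡ 17; y = λ·(42 - 17) - 23 ≡ 9. → (17, 9)

(17, 9)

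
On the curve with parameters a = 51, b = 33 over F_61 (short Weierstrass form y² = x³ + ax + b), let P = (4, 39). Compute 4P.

Double-and-add on 4 = (100)₂. Start with P = (4, 39) for the leading 1-bit.
double: tangent at (4, 39): λ = (3·4² + 51)/(2·39) ≡ 38/17. 17⁻¹ ≡ 18 (mod 61), so λ ≡ 38·18 ≡ 13.
  x = λ² - 4 - 4 = 169 - 8 ≡ 39; y = λ·(4 - 39) - 39 ≡ 55. → (39, 55)
double: tangent at (39, 55): λ = (3·39² + 51)/(2·55) ≡ 39/49. 49⁻¹ ≡ 5 (mod 61) since 49·5 = 245 ≡ 1, so λ ≡ 39·5 ≡ 12.
  x = λ² - 39 - 39 = 144 - 78 ≡ 5; y = λ·(39 - 5) - 55 ≡ 48. → (5, 48)

(5, 48)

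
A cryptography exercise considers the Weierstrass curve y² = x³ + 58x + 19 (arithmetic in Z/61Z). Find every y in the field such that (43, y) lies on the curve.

6, 55

x³ + 58x + 19 = 82020 ≡ 36 (mod 61).
Square roots of 36 mod 61: 6 and 55 (since 6² = 36 ≡ 36).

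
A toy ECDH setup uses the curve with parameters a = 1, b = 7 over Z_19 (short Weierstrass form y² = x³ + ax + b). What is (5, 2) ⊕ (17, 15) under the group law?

(2, 6)

(5, 2) + (17, 15). λ = (15 - 2)/(17 - 5) ≡ 13/12 mod 19. 12⁻¹ ≡ 8 (mod 19) since 12·8 = 96 ≡ 1, so λ ≡ 9.
  x = λ² - 5 - 17 = 81 - 22 ≡ 2; y = λ·(5 - 2) - 2 ≡ 6. → (2, 6)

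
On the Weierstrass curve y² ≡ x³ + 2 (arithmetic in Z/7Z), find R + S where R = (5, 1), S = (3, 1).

(5, 1) + (3, 1). λ = (1 - 1)/(3 - 5) ≡ 0/5 mod 7. 5⁻¹ ≡ 3 (mod 7), so λ ≡ 0.
  x = λ² - 5 - 3 = 0 - 8 ≡ 6; y = λ·(5 - 6) - 1 ≡ 6. → (6, 6)

(6, 6)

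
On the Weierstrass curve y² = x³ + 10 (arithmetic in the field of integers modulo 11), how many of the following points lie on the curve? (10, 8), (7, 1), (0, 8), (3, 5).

2

(10, 8): 8² ≡ 9, rhs ≡ 9 → on.
(7, 1): 1² ≡ 1, rhs ≡ 1 → on.
(0, 8): 8² ≡ 9, rhs ≡ 10 → off.
(3, 5): 5² ≡ 3, rhs ≡ 4 → off.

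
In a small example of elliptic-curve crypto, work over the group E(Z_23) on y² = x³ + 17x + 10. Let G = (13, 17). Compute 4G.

(13, 6)

Repeated addition: build up to 4G.
2G: tangent at (13, 17): λ = (3·13² + 17)/(2·17) ≡ 18/11. 11⁻¹ ≡ 21 (mod 23), so λ ≡ 18·21 ≡ 10.
  x = λ² - 13 - 13 = 100 - 26 ≡ 5; y = λ·(13 - 5) - 17 ≡ 17. → (5, 17)
3G: (5, 17) + (13, 17). λ = (17 - 17)/(13 - 5) ≡ 0/8 mod 23. 8⁻¹ ≡ 3 (mod 23) since 8·3 = 24 ≡ 1, so λ ≡ 0.
  x = λ² - 5 - 13 = 0 - 18 ≡ 5; y = λ·(5 - 5) - 17 ≡ 6. → (5, 6)
4G: (5, 6) + (13, 17). λ = (17 - 6)/(13 - 5) ≡ 11/8 mod 23. 8⁻¹ ≡ 3 (mod 23), so λ ≡ 10.
  x = λ² - 5 - 13 = 100 - 18 ≡ 13; y = λ·(5 - 13) - 6 ≡ 6. → (13, 6)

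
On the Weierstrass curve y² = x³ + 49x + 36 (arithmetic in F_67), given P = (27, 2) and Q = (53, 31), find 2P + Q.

(62, 1)

First 2P:
Repeated addition: build up to 2P.
2P: tangent at (27, 2): λ = (3·27² + 49)/(2·2) ≡ 25/4. 4⁻¹ ≡ 17 (mod 67) since 4·17 = 68 ≡ 1, so λ ≡ 25·17 ≡ 23.
  x = λ² - 27 - 27 = 529 - 54 ≡ 6; y = λ·(27 - 6) - 2 ≡ 12. → (6, 12)
2P = (6, 12).
Finally 2P + Q:
(6, 12) + (53, 31). λ = (31 - 12)/(53 - 6) ≡ 19/47 mod 67. 47⁻¹ ≡ 10 (mod 67), so λ ≡ 56.
  x = λ² - 6 - 53 = 3136 - 59 ≡ 62; y = λ·(6 - 62) - 12 ≡ 1. → (62, 1)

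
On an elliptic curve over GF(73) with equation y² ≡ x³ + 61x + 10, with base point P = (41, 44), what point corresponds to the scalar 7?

(69, 40)

Double-and-add on 7 = (111)₂. Start with P = (41, 44) for the leading 1-bit.
double: tangent at (41, 44): λ = (3·41² + 61)/(2·44) ≡ 67/15. 15⁻¹ ≡ 39 (mod 73), so λ ≡ 67·39 ≡ 58.
  x = λ² - 41 - 41 = 3364 - 82 ≡ 70; y = λ·(41 - 70) - 44 ≡ 26. → (70, 26)
add P: (70, 26) + (41, 44). λ = (44 - 26)/(41 - 70) ≡ 18/44 mod 73. 44⁻¹ ≡ 5 (mod 73) since 44·5 = 220 ≡ 1, so λ ≡ 17.
  x = λ² - 70 - 41 = 289 - 111 ≡ 32; y = λ·(70 - 32) - 26 ≡ 36. → (32, 36)
double: tangent at (32, 36): λ = (3·32² + 61)/(2·36) ≡ 67/72. 72⁻¹ ≡ 72 (mod 73) since 72·72 = 5184 ≡ 1, so λ ≡ 67·72 ≡ 6.
  x = λ² - 32 - 32 = 36 - 64 ≡ 45; y = λ·(32 - 45) - 36 ≡ 32. → (45, 32)
add P: (45, 32) + (41, 44). λ = (44 - 32)/(41 - 45) ≡ 12/69 mod 73. 69⁻¹ ≡ 18 (mod 73), so λ ≡ 70.
  x = λ² - 45 - 41 = 4900 - 86 ≡ 69; y = λ·(45 - 69) - 32 ≡ 40. → (69, 40)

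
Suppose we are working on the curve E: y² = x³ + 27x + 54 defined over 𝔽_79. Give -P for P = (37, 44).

(37, 35)

-(37, 44) = (37, -44 mod 79) = (37, 35).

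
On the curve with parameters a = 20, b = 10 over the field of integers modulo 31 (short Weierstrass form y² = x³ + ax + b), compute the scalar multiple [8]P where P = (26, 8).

Double-and-add on 8 = (1000)₂. Start with P = (26, 8) for the leading 1-bit.
double: tangent at (26, 8): λ = (3·26² + 20)/(2·8) ≡ 2/16. 16⁻¹ ≡ 2 (mod 31), so λ ≡ 2·2 ≡ 4.
  x = λ² - 26 - 26 = 16 - 52 ≡ 26; y = λ·(26 - 26) - 8 ≡ 23. → (26, 23)
double: tangent at (26, 23): λ = (3·26² + 20)/(2·23) ≡ 2/15. 15⁻¹ ≡ 29 (mod 31) since 15·29 = 435 ≡ 1, so λ ≡ 2·29 ≡ 27.
  x = λ² - 26 - 26 = 729 - 52 ≡ 26; y = λ·(26 - 26) - 23 ≡ 8. → (26, 8)
double: tangent at (26, 8): λ = (3·26² + 20)/(2·8) ≡ 2/16. 16⁻¹ ≡ 2 (mod 31), so λ ≡ 2·2 ≡ 4.
  x = λ² - 26 - 26 = 16 - 52 ≡ 26; y = λ·(26 - 26) - 8 ≡ 23. → (26, 23)

(26, 23)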